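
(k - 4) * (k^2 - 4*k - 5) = k^3 - 8*k^2 + 11*k + 20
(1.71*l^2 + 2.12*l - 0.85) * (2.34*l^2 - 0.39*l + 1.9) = 4.0014*l^4 + 4.2939*l^3 + 0.4332*l^2 + 4.3595*l - 1.615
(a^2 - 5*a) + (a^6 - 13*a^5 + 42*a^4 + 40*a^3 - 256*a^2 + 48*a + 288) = a^6 - 13*a^5 + 42*a^4 + 40*a^3 - 255*a^2 + 43*a + 288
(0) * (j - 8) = 0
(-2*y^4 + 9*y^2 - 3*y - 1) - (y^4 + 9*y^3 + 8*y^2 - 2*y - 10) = -3*y^4 - 9*y^3 + y^2 - y + 9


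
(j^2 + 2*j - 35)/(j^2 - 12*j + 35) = (j + 7)/(j - 7)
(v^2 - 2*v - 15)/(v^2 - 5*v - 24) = (v - 5)/(v - 8)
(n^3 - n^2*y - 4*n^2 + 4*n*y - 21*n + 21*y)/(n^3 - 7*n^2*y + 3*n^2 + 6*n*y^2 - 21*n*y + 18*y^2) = (7 - n)/(-n + 6*y)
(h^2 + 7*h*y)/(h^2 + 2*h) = (h + 7*y)/(h + 2)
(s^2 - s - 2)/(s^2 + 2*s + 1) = (s - 2)/(s + 1)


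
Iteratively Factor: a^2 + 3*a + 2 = (a + 2)*(a + 1)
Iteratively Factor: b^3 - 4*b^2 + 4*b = (b - 2)*(b^2 - 2*b) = (b - 2)^2*(b)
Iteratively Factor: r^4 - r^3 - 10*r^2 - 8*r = (r + 2)*(r^3 - 3*r^2 - 4*r) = (r + 1)*(r + 2)*(r^2 - 4*r) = (r - 4)*(r + 1)*(r + 2)*(r)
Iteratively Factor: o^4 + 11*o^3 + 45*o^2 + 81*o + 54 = (o + 3)*(o^3 + 8*o^2 + 21*o + 18) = (o + 2)*(o + 3)*(o^2 + 6*o + 9) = (o + 2)*(o + 3)^2*(o + 3)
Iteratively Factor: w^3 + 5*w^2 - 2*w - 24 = (w + 4)*(w^2 + w - 6) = (w + 3)*(w + 4)*(w - 2)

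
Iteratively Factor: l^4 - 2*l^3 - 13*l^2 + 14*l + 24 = (l + 1)*(l^3 - 3*l^2 - 10*l + 24) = (l - 4)*(l + 1)*(l^2 + l - 6) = (l - 4)*(l - 2)*(l + 1)*(l + 3)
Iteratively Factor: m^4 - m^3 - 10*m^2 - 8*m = (m + 2)*(m^3 - 3*m^2 - 4*m) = (m - 4)*(m + 2)*(m^2 + m) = m*(m - 4)*(m + 2)*(m + 1)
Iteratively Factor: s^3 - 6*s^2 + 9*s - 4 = (s - 1)*(s^2 - 5*s + 4) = (s - 4)*(s - 1)*(s - 1)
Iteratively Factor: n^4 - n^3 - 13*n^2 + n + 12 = (n - 1)*(n^3 - 13*n - 12) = (n - 1)*(n + 3)*(n^2 - 3*n - 4) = (n - 4)*(n - 1)*(n + 3)*(n + 1)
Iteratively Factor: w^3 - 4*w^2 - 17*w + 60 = (w - 5)*(w^2 + w - 12) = (w - 5)*(w - 3)*(w + 4)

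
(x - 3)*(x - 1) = x^2 - 4*x + 3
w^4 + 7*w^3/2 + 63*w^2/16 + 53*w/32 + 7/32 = (w + 1/4)*(w + 1/2)*(w + 1)*(w + 7/4)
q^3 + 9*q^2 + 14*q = q*(q + 2)*(q + 7)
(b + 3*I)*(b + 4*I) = b^2 + 7*I*b - 12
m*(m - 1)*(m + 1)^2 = m^4 + m^3 - m^2 - m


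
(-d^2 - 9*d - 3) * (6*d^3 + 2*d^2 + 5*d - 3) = -6*d^5 - 56*d^4 - 41*d^3 - 48*d^2 + 12*d + 9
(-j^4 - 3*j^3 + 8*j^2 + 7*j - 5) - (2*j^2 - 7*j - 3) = -j^4 - 3*j^3 + 6*j^2 + 14*j - 2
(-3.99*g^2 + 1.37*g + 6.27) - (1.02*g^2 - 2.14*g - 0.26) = -5.01*g^2 + 3.51*g + 6.53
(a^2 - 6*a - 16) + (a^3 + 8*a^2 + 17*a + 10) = a^3 + 9*a^2 + 11*a - 6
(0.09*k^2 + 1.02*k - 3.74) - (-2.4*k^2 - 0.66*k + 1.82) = 2.49*k^2 + 1.68*k - 5.56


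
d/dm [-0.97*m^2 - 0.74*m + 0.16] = -1.94*m - 0.74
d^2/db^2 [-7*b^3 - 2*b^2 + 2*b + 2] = -42*b - 4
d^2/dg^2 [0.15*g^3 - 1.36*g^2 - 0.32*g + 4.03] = 0.9*g - 2.72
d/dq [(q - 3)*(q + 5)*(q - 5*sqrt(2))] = 3*q^2 - 10*sqrt(2)*q + 4*q - 15 - 10*sqrt(2)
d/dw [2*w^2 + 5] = 4*w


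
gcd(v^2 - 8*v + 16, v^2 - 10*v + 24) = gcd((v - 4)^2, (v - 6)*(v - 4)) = v - 4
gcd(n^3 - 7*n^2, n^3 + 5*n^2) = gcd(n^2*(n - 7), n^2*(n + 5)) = n^2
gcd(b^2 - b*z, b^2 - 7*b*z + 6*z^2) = -b + z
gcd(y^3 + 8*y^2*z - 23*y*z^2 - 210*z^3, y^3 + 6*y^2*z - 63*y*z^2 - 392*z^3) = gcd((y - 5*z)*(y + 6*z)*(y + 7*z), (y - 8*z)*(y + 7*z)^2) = y + 7*z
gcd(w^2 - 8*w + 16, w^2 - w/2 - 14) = w - 4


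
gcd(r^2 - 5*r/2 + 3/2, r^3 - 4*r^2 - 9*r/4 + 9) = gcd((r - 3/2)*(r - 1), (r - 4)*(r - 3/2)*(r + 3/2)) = r - 3/2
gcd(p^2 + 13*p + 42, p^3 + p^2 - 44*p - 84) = p + 6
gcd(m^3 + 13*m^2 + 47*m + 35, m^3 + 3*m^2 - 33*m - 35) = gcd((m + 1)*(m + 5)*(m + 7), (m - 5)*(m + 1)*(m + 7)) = m^2 + 8*m + 7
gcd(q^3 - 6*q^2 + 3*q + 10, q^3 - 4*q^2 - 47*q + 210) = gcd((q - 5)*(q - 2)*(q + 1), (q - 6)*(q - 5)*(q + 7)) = q - 5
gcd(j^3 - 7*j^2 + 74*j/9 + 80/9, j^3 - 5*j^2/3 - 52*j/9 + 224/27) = j - 8/3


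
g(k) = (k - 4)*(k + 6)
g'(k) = 2*k + 2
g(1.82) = -17.05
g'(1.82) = 5.64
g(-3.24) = -19.98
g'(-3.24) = -4.48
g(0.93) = -21.28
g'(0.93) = 3.86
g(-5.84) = -1.57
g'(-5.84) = -9.68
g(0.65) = -22.28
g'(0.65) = 3.30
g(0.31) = -23.28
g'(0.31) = 2.62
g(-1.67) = -24.55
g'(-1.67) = -1.34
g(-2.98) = -21.08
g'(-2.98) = -3.96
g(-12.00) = 96.00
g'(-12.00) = -22.00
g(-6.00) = 0.00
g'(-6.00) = -10.00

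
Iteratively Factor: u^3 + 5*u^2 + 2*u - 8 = (u + 4)*(u^2 + u - 2) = (u + 2)*(u + 4)*(u - 1)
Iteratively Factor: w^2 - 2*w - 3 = (w - 3)*(w + 1)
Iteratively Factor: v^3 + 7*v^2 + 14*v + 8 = (v + 1)*(v^2 + 6*v + 8) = (v + 1)*(v + 4)*(v + 2)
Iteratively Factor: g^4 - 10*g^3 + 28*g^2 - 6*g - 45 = (g - 3)*(g^3 - 7*g^2 + 7*g + 15) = (g - 3)^2*(g^2 - 4*g - 5) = (g - 5)*(g - 3)^2*(g + 1)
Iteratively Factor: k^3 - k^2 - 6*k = (k - 3)*(k^2 + 2*k) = (k - 3)*(k + 2)*(k)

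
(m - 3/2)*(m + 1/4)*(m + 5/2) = m^3 + 5*m^2/4 - 7*m/2 - 15/16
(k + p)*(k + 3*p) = k^2 + 4*k*p + 3*p^2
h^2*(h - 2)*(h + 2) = h^4 - 4*h^2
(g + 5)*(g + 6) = g^2 + 11*g + 30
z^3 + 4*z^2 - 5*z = z*(z - 1)*(z + 5)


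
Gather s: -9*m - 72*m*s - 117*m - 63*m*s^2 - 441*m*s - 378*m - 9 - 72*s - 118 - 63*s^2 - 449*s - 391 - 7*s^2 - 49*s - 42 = -504*m + s^2*(-63*m - 70) + s*(-513*m - 570) - 560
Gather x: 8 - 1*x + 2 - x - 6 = 4 - 2*x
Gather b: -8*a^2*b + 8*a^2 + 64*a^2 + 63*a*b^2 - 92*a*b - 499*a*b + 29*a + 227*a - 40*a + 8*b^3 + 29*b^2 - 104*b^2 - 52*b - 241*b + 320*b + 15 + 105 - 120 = 72*a^2 + 216*a + 8*b^3 + b^2*(63*a - 75) + b*(-8*a^2 - 591*a + 27)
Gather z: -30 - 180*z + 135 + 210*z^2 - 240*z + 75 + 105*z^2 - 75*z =315*z^2 - 495*z + 180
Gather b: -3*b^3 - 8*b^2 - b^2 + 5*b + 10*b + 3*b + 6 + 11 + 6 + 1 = -3*b^3 - 9*b^2 + 18*b + 24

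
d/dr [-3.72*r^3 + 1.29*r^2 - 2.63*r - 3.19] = -11.16*r^2 + 2.58*r - 2.63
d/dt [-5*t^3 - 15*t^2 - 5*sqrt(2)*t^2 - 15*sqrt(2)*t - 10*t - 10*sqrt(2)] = -15*t^2 - 30*t - 10*sqrt(2)*t - 15*sqrt(2) - 10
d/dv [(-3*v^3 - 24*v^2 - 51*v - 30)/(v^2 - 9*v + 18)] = 3*(-v^4 + 18*v^3 + 35*v^2 - 268*v - 396)/(v^4 - 18*v^3 + 117*v^2 - 324*v + 324)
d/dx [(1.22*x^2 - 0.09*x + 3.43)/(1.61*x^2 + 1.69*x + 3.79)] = (2.2067*x^2 - 1.797*x - 6.1378)/(2.5921*x^4 + 5.4418*x^3 + 15.0599*x^2 + 12.8102*x + 14.3641)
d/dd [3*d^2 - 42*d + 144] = 6*d - 42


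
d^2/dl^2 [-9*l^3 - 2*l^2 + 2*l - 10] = -54*l - 4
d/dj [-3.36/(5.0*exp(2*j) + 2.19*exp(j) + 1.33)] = (33.6*exp(j) + 7.3584)*exp(j)/(5.0*exp(2*j) + 2.19*exp(j) + 1.33)^2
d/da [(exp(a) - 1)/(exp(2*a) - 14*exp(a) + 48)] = (2*(1 - exp(a))*(exp(a) - 7) + exp(2*a) - 14*exp(a) + 48)*exp(a)/(exp(2*a) - 14*exp(a) + 48)^2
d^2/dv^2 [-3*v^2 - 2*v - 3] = -6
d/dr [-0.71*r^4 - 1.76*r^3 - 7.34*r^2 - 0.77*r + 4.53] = -2.84*r^3 - 5.28*r^2 - 14.68*r - 0.77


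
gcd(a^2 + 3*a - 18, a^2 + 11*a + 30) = a + 6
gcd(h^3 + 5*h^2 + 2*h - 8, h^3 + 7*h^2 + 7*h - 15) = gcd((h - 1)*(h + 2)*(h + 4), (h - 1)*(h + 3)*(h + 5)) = h - 1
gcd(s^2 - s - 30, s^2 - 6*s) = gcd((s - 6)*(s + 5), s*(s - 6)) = s - 6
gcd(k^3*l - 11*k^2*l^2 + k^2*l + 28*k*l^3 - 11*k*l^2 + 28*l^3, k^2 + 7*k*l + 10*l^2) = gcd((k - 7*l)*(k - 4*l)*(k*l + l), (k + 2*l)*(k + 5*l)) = 1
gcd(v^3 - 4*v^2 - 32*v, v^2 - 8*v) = v^2 - 8*v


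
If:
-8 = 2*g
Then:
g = -4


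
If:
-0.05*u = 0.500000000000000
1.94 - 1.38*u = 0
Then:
No Solution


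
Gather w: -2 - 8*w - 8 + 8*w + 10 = 0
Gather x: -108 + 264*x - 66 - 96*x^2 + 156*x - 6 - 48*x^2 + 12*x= -144*x^2 + 432*x - 180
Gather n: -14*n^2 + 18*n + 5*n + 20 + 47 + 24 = -14*n^2 + 23*n + 91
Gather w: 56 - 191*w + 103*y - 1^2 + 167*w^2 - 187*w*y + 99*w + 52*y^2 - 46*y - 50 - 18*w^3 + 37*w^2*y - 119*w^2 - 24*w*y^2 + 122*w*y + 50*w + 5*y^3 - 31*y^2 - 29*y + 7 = -18*w^3 + w^2*(37*y + 48) + w*(-24*y^2 - 65*y - 42) + 5*y^3 + 21*y^2 + 28*y + 12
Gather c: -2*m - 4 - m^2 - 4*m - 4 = -m^2 - 6*m - 8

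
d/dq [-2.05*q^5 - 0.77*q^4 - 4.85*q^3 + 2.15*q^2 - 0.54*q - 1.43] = -10.25*q^4 - 3.08*q^3 - 14.55*q^2 + 4.3*q - 0.54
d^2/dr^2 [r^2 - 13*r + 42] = 2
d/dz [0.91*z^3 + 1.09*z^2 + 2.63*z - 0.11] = 2.73*z^2 + 2.18*z + 2.63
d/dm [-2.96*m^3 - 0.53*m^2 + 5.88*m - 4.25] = -8.88*m^2 - 1.06*m + 5.88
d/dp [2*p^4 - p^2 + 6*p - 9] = 8*p^3 - 2*p + 6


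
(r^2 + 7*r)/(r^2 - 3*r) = (r + 7)/(r - 3)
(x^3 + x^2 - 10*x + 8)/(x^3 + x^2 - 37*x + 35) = (x^2 + 2*x - 8)/(x^2 + 2*x - 35)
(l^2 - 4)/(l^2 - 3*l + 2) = (l + 2)/(l - 1)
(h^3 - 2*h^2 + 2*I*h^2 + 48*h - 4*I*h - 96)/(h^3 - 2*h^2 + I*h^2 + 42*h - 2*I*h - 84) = (h + 8*I)/(h + 7*I)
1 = 1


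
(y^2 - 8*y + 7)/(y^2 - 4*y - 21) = (y - 1)/(y + 3)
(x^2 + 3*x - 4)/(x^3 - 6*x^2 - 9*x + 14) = (x + 4)/(x^2 - 5*x - 14)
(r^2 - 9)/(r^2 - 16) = (r^2 - 9)/(r^2 - 16)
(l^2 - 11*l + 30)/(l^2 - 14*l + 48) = (l - 5)/(l - 8)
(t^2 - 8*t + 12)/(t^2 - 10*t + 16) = (t - 6)/(t - 8)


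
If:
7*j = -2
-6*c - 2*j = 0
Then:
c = 2/21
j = -2/7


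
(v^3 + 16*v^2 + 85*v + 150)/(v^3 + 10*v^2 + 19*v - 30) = (v + 5)/(v - 1)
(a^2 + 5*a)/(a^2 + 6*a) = (a + 5)/(a + 6)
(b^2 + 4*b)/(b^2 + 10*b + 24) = b/(b + 6)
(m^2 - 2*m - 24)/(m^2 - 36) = (m + 4)/(m + 6)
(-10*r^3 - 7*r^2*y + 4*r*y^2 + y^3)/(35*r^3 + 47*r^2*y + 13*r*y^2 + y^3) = (-2*r + y)/(7*r + y)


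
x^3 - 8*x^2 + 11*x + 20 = (x - 5)*(x - 4)*(x + 1)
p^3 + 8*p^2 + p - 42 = (p - 2)*(p + 3)*(p + 7)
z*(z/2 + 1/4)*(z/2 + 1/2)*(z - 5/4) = z^4/4 + z^3/16 - 11*z^2/32 - 5*z/32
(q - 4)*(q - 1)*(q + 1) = q^3 - 4*q^2 - q + 4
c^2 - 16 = (c - 4)*(c + 4)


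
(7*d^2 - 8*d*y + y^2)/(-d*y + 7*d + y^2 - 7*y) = (-7*d + y)/(y - 7)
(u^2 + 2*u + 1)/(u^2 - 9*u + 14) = (u^2 + 2*u + 1)/(u^2 - 9*u + 14)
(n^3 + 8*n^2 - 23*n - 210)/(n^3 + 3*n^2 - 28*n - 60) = (n + 7)/(n + 2)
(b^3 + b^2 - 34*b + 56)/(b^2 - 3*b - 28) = (-b^3 - b^2 + 34*b - 56)/(-b^2 + 3*b + 28)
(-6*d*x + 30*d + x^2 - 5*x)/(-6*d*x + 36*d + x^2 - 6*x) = (x - 5)/(x - 6)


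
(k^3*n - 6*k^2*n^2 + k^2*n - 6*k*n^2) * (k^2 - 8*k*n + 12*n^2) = k^5*n - 14*k^4*n^2 + k^4*n + 60*k^3*n^3 - 14*k^3*n^2 - 72*k^2*n^4 + 60*k^2*n^3 - 72*k*n^4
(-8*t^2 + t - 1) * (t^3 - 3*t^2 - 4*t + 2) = -8*t^5 + 25*t^4 + 28*t^3 - 17*t^2 + 6*t - 2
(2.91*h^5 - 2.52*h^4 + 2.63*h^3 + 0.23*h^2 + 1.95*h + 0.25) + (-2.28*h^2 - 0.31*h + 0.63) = 2.91*h^5 - 2.52*h^4 + 2.63*h^3 - 2.05*h^2 + 1.64*h + 0.88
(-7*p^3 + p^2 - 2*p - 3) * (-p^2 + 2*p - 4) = 7*p^5 - 15*p^4 + 32*p^3 - 5*p^2 + 2*p + 12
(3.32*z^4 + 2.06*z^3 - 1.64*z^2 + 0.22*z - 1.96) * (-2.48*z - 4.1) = -8.2336*z^5 - 18.7208*z^4 - 4.3788*z^3 + 6.1784*z^2 + 3.9588*z + 8.036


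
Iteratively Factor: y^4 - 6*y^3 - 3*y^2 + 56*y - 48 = (y - 1)*(y^3 - 5*y^2 - 8*y + 48) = (y - 4)*(y - 1)*(y^2 - y - 12) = (y - 4)*(y - 1)*(y + 3)*(y - 4)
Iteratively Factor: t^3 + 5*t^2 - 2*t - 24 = (t - 2)*(t^2 + 7*t + 12) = (t - 2)*(t + 4)*(t + 3)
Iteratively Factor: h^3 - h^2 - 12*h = (h - 4)*(h^2 + 3*h) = (h - 4)*(h + 3)*(h)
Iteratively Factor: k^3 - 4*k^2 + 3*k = (k)*(k^2 - 4*k + 3) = k*(k - 1)*(k - 3)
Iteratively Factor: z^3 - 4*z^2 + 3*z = (z - 3)*(z^2 - z) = z*(z - 3)*(z - 1)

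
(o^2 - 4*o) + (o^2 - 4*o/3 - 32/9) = 2*o^2 - 16*o/3 - 32/9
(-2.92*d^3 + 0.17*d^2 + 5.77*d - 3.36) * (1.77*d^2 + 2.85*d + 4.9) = -5.1684*d^5 - 8.0211*d^4 - 3.6106*d^3 + 11.3303*d^2 + 18.697*d - 16.464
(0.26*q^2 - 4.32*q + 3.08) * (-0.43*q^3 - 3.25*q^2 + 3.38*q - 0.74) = -0.1118*q^5 + 1.0126*q^4 + 13.5944*q^3 - 24.804*q^2 + 13.6072*q - 2.2792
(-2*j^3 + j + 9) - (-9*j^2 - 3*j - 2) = -2*j^3 + 9*j^2 + 4*j + 11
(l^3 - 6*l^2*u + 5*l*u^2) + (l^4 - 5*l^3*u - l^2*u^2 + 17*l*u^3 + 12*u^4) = l^4 - 5*l^3*u + l^3 - l^2*u^2 - 6*l^2*u + 17*l*u^3 + 5*l*u^2 + 12*u^4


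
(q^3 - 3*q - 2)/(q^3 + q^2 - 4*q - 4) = (q + 1)/(q + 2)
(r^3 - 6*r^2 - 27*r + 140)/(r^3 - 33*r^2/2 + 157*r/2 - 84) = 2*(r^2 + r - 20)/(2*r^2 - 19*r + 24)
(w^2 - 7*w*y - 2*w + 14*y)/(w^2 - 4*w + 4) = (w - 7*y)/(w - 2)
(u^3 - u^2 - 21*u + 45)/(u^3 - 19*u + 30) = (u - 3)/(u - 2)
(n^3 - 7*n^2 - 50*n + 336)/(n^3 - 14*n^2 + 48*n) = (n + 7)/n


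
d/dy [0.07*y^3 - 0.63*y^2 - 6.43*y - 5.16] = 0.21*y^2 - 1.26*y - 6.43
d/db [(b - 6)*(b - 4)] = 2*b - 10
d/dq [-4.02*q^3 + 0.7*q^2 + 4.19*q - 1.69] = -12.06*q^2 + 1.4*q + 4.19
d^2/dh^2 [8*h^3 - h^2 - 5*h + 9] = 48*h - 2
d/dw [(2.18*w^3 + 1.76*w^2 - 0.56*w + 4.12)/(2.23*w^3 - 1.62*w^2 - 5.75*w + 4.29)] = (3.5527136788005e-15*w^5 - 7.4564*w^4 - 22.5724*w^3 - 10.5334*w^2 + 28.4496*w + 21.2876)/(4.9729*w^6 - 7.2252*w^5 - 23.0206*w^4 + 37.7634*w^3 + 19.1629*w^2 - 49.335*w + 18.4041)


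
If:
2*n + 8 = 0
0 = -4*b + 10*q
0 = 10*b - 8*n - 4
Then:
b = -14/5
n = -4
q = -28/25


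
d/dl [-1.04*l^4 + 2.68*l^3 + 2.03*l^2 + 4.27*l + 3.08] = -4.16*l^3 + 8.04*l^2 + 4.06*l + 4.27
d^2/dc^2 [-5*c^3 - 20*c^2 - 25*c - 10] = -30*c - 40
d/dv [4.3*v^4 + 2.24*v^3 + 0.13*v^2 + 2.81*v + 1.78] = 17.2*v^3 + 6.72*v^2 + 0.26*v + 2.81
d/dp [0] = 0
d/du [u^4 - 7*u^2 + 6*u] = 4*u^3 - 14*u + 6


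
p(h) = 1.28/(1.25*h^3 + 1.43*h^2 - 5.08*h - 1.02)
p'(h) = 1.28*(-3.75*h^2 - 2.86*h + 5.08)/(1.25*h^3 + 1.43*h^2 - 5.08*h - 1.02)^2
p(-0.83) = 0.37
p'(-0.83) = 0.52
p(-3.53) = -0.06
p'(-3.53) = -0.10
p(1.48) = -0.95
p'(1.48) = -5.14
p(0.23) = -0.61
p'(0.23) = 1.23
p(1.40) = -0.67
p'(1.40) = -2.23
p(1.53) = -1.32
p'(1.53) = -11.03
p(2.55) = 0.08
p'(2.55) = -0.13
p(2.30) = 0.13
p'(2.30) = -0.27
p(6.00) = 0.00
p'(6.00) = -0.00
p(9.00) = 0.00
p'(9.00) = -0.00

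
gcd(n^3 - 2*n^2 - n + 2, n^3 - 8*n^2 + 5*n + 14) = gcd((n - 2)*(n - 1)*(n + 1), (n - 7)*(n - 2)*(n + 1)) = n^2 - n - 2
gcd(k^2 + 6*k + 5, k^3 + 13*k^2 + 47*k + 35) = k^2 + 6*k + 5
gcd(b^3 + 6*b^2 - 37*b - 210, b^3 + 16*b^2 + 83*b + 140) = b^2 + 12*b + 35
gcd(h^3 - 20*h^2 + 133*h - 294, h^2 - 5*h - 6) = h - 6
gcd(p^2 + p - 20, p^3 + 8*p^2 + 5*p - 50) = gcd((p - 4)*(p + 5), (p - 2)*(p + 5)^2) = p + 5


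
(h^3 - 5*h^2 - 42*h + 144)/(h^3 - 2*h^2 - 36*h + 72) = (h^2 - 11*h + 24)/(h^2 - 8*h + 12)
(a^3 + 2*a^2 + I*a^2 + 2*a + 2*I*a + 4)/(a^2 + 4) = (a^2 + a*(2 - I) - 2*I)/(a - 2*I)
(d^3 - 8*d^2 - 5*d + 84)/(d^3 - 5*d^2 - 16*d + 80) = (d^2 - 4*d - 21)/(d^2 - d - 20)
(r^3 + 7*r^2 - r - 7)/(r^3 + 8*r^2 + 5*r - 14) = (r + 1)/(r + 2)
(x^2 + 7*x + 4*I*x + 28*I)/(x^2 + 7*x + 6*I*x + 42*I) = (x + 4*I)/(x + 6*I)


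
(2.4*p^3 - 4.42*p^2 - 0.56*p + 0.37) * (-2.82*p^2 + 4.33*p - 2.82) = -6.768*p^5 + 22.8564*p^4 - 24.3274*p^3 + 8.9962*p^2 + 3.1813*p - 1.0434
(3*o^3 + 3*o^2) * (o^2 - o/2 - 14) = 3*o^5 + 3*o^4/2 - 87*o^3/2 - 42*o^2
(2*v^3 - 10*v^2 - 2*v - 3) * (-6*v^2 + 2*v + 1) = -12*v^5 + 64*v^4 - 6*v^3 + 4*v^2 - 8*v - 3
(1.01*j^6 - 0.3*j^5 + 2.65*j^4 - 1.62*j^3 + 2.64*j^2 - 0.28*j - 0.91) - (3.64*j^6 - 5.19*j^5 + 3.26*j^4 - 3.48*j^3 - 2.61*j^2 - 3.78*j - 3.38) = -2.63*j^6 + 4.89*j^5 - 0.61*j^4 + 1.86*j^3 + 5.25*j^2 + 3.5*j + 2.47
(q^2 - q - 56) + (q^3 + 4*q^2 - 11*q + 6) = q^3 + 5*q^2 - 12*q - 50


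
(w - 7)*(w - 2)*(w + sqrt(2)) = w^3 - 9*w^2 + sqrt(2)*w^2 - 9*sqrt(2)*w + 14*w + 14*sqrt(2)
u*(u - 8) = u^2 - 8*u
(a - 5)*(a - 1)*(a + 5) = a^3 - a^2 - 25*a + 25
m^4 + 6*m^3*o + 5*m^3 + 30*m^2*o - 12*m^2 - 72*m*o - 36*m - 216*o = (m - 3)*(m + 2)*(m + 6)*(m + 6*o)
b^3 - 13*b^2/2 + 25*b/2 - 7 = (b - 7/2)*(b - 2)*(b - 1)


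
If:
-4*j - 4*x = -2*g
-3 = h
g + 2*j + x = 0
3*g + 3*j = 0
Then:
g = 0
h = -3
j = 0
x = 0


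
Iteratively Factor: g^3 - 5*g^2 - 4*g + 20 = (g + 2)*(g^2 - 7*g + 10) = (g - 5)*(g + 2)*(g - 2)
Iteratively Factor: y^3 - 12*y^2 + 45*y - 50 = (y - 2)*(y^2 - 10*y + 25) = (y - 5)*(y - 2)*(y - 5)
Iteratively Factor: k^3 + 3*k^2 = (k)*(k^2 + 3*k) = k*(k + 3)*(k)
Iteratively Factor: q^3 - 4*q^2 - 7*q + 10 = (q + 2)*(q^2 - 6*q + 5) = (q - 5)*(q + 2)*(q - 1)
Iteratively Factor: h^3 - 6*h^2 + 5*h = (h)*(h^2 - 6*h + 5) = h*(h - 1)*(h - 5)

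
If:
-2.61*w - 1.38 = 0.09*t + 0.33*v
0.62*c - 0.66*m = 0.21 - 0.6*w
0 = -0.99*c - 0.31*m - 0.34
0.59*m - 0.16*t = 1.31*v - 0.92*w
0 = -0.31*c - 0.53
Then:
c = -1.71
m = 4.36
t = -436.31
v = 60.11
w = 6.92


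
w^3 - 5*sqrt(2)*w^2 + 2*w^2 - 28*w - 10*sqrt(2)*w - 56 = (w + 2)*(w - 7*sqrt(2))*(w + 2*sqrt(2))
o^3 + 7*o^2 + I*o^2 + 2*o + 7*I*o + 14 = (o + 7)*(o - I)*(o + 2*I)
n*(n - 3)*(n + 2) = n^3 - n^2 - 6*n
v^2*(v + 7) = v^3 + 7*v^2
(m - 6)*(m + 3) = m^2 - 3*m - 18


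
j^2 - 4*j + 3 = (j - 3)*(j - 1)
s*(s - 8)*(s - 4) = s^3 - 12*s^2 + 32*s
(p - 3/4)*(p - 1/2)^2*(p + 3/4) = p^4 - p^3 - 5*p^2/16 + 9*p/16 - 9/64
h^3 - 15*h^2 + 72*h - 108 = (h - 6)^2*(h - 3)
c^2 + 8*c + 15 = (c + 3)*(c + 5)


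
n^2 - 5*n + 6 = (n - 3)*(n - 2)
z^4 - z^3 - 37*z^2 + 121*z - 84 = (z - 4)*(z - 3)*(z - 1)*(z + 7)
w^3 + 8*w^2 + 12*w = w*(w + 2)*(w + 6)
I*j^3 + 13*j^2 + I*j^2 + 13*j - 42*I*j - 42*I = (j - 7*I)*(j - 6*I)*(I*j + I)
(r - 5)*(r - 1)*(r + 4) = r^3 - 2*r^2 - 19*r + 20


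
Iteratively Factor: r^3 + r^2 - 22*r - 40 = (r - 5)*(r^2 + 6*r + 8) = (r - 5)*(r + 4)*(r + 2)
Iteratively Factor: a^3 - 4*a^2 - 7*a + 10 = (a - 1)*(a^2 - 3*a - 10) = (a - 5)*(a - 1)*(a + 2)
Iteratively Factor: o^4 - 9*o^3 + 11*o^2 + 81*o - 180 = (o - 5)*(o^3 - 4*o^2 - 9*o + 36) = (o - 5)*(o - 3)*(o^2 - o - 12) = (o - 5)*(o - 4)*(o - 3)*(o + 3)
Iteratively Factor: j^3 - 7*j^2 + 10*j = (j)*(j^2 - 7*j + 10) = j*(j - 5)*(j - 2)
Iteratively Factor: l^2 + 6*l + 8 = (l + 4)*(l + 2)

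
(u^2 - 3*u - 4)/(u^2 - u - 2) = (u - 4)/(u - 2)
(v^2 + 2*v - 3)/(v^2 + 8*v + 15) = (v - 1)/(v + 5)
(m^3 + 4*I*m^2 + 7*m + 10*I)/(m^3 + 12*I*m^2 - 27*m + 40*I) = (m^2 - I*m + 2)/(m^2 + 7*I*m + 8)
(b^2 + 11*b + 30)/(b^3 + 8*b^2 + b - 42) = (b^2 + 11*b + 30)/(b^3 + 8*b^2 + b - 42)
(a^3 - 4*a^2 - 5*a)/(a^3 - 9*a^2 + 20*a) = (a + 1)/(a - 4)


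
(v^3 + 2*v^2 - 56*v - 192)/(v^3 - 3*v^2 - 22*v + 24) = (v^2 - 2*v - 48)/(v^2 - 7*v + 6)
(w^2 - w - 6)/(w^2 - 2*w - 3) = (w + 2)/(w + 1)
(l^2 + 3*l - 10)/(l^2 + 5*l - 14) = (l + 5)/(l + 7)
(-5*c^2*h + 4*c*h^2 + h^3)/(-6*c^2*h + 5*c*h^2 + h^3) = (5*c + h)/(6*c + h)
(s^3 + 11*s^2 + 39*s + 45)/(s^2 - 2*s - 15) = (s^2 + 8*s + 15)/(s - 5)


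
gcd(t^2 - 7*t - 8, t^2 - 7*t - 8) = t^2 - 7*t - 8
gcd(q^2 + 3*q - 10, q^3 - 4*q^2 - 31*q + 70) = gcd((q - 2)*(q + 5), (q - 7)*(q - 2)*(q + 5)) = q^2 + 3*q - 10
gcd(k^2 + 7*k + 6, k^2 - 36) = k + 6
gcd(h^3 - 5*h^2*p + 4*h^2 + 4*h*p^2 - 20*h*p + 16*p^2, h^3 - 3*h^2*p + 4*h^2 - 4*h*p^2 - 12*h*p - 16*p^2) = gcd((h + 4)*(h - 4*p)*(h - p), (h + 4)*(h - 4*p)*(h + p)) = -h^2 + 4*h*p - 4*h + 16*p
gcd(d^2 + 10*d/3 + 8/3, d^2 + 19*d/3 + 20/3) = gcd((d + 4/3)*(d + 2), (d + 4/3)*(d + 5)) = d + 4/3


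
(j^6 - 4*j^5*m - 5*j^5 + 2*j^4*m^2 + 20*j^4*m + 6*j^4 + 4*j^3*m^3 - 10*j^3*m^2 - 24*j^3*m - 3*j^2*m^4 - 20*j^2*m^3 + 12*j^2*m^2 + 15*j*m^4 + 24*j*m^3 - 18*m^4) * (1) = j^6 - 4*j^5*m - 5*j^5 + 2*j^4*m^2 + 20*j^4*m + 6*j^4 + 4*j^3*m^3 - 10*j^3*m^2 - 24*j^3*m - 3*j^2*m^4 - 20*j^2*m^3 + 12*j^2*m^2 + 15*j*m^4 + 24*j*m^3 - 18*m^4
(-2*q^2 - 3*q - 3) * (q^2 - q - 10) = -2*q^4 - q^3 + 20*q^2 + 33*q + 30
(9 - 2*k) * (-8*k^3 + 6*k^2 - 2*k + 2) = 16*k^4 - 84*k^3 + 58*k^2 - 22*k + 18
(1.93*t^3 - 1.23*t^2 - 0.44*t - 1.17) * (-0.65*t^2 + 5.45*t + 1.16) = -1.2545*t^5 + 11.318*t^4 - 4.1787*t^3 - 3.0643*t^2 - 6.8869*t - 1.3572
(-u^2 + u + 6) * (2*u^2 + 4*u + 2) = -2*u^4 - 2*u^3 + 14*u^2 + 26*u + 12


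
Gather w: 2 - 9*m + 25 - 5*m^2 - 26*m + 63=-5*m^2 - 35*m + 90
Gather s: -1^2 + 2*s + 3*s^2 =3*s^2 + 2*s - 1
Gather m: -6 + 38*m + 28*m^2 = 28*m^2 + 38*m - 6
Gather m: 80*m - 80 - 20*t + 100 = 80*m - 20*t + 20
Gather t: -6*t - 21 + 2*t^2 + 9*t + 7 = 2*t^2 + 3*t - 14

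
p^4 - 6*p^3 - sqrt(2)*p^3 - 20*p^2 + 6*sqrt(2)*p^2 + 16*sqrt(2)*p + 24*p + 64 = (p - 8)*(p + 2)*(p - 2*sqrt(2))*(p + sqrt(2))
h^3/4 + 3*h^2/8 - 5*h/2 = h*(h/4 + 1)*(h - 5/2)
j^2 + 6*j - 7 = (j - 1)*(j + 7)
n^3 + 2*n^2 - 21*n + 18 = (n - 3)*(n - 1)*(n + 6)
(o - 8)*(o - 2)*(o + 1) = o^3 - 9*o^2 + 6*o + 16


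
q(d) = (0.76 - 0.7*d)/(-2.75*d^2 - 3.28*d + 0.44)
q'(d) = (0.76 - 0.7*d)*(5.5*d + 3.28)/(-2.75*d^2 - 3.28*d + 0.44)^2 - 0.7/(-2.75*d^2 - 3.28*d + 0.44) = (-1.925*d^2 + 4.18*d + 2.1848)/(7.5625*d^4 + 18.04*d^3 + 8.3384*d^2 - 2.8864*d + 0.1936)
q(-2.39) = -0.33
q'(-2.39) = -0.34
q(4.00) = 0.04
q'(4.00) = -0.00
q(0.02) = 2.00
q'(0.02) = 16.27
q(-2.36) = -0.34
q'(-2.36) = -0.36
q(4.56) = 0.03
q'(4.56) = -0.00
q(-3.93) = -0.12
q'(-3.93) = -0.05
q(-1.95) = -0.59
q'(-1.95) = -1.01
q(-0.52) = 0.80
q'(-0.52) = -0.26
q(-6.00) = -0.06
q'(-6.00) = -0.01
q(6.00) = 0.03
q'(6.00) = -0.00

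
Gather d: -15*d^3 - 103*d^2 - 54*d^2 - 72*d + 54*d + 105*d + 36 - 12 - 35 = -15*d^3 - 157*d^2 + 87*d - 11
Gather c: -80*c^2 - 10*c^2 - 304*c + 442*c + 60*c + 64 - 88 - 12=-90*c^2 + 198*c - 36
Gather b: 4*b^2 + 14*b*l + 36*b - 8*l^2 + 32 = 4*b^2 + b*(14*l + 36) - 8*l^2 + 32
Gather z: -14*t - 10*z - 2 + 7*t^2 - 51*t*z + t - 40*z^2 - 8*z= 7*t^2 - 13*t - 40*z^2 + z*(-51*t - 18) - 2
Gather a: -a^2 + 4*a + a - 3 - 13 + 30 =-a^2 + 5*a + 14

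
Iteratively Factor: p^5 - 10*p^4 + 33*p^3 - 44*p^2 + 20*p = (p)*(p^4 - 10*p^3 + 33*p^2 - 44*p + 20) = p*(p - 1)*(p^3 - 9*p^2 + 24*p - 20) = p*(p - 2)*(p - 1)*(p^2 - 7*p + 10) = p*(p - 2)^2*(p - 1)*(p - 5)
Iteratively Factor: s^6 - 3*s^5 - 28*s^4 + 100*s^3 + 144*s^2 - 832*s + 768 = (s - 2)*(s^5 - s^4 - 30*s^3 + 40*s^2 + 224*s - 384) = (s - 2)^2*(s^4 + s^3 - 28*s^2 - 16*s + 192) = (s - 4)*(s - 2)^2*(s^3 + 5*s^2 - 8*s - 48) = (s - 4)*(s - 3)*(s - 2)^2*(s^2 + 8*s + 16) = (s - 4)*(s - 3)*(s - 2)^2*(s + 4)*(s + 4)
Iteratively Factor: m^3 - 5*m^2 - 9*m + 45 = (m + 3)*(m^2 - 8*m + 15) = (m - 5)*(m + 3)*(m - 3)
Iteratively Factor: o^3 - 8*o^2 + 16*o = (o - 4)*(o^2 - 4*o) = o*(o - 4)*(o - 4)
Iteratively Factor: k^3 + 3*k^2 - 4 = (k - 1)*(k^2 + 4*k + 4) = (k - 1)*(k + 2)*(k + 2)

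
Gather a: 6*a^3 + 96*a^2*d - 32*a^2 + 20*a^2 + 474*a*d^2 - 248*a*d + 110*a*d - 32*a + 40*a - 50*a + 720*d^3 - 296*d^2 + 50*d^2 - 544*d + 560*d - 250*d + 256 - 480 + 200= 6*a^3 + a^2*(96*d - 12) + a*(474*d^2 - 138*d - 42) + 720*d^3 - 246*d^2 - 234*d - 24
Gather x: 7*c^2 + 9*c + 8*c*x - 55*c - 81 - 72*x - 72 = 7*c^2 - 46*c + x*(8*c - 72) - 153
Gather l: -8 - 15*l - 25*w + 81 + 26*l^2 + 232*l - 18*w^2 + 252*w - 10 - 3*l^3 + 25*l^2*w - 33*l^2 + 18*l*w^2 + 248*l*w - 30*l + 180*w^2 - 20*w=-3*l^3 + l^2*(25*w - 7) + l*(18*w^2 + 248*w + 187) + 162*w^2 + 207*w + 63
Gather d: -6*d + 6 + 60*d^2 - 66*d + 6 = 60*d^2 - 72*d + 12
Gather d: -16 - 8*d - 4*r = -8*d - 4*r - 16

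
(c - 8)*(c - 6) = c^2 - 14*c + 48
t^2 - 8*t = t*(t - 8)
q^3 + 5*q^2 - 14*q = q*(q - 2)*(q + 7)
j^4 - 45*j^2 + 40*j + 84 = (j - 6)*(j - 2)*(j + 1)*(j + 7)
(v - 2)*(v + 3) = v^2 + v - 6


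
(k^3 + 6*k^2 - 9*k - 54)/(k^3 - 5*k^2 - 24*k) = (k^2 + 3*k - 18)/(k*(k - 8))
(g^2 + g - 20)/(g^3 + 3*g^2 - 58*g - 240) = (g - 4)/(g^2 - 2*g - 48)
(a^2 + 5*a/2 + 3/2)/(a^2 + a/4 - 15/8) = 4*(a + 1)/(4*a - 5)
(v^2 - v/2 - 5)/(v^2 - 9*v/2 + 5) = (v + 2)/(v - 2)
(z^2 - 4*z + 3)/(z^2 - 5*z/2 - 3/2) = 2*(z - 1)/(2*z + 1)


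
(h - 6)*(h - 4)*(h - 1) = h^3 - 11*h^2 + 34*h - 24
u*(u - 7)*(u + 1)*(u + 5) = u^4 - u^3 - 37*u^2 - 35*u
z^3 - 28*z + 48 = (z - 4)*(z - 2)*(z + 6)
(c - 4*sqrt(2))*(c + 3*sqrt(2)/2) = c^2 - 5*sqrt(2)*c/2 - 12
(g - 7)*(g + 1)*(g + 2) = g^3 - 4*g^2 - 19*g - 14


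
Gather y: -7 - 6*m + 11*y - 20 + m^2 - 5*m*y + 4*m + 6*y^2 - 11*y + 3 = m^2 - 5*m*y - 2*m + 6*y^2 - 24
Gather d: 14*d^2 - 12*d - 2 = 14*d^2 - 12*d - 2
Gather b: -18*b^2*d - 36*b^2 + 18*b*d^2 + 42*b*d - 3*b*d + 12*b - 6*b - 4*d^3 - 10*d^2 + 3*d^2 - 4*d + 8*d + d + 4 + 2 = b^2*(-18*d - 36) + b*(18*d^2 + 39*d + 6) - 4*d^3 - 7*d^2 + 5*d + 6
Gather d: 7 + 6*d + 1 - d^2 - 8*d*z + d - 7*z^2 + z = -d^2 + d*(7 - 8*z) - 7*z^2 + z + 8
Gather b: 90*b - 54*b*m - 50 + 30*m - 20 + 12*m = b*(90 - 54*m) + 42*m - 70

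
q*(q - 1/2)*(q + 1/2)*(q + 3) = q^4 + 3*q^3 - q^2/4 - 3*q/4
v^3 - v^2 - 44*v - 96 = (v - 8)*(v + 3)*(v + 4)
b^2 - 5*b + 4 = (b - 4)*(b - 1)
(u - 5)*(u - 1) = u^2 - 6*u + 5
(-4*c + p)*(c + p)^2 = -4*c^3 - 7*c^2*p - 2*c*p^2 + p^3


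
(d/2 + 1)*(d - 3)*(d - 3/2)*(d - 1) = d^4/2 - 7*d^3/4 - d^2 + 27*d/4 - 9/2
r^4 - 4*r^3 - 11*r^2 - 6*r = r*(r - 6)*(r + 1)^2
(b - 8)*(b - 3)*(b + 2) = b^3 - 9*b^2 + 2*b + 48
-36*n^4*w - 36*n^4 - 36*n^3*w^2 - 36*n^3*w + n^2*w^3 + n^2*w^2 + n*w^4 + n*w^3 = (-6*n + w)*(n + w)*(6*n + w)*(n*w + n)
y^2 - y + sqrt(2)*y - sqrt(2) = (y - 1)*(y + sqrt(2))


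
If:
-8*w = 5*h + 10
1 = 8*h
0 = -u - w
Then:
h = 1/8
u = 85/64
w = -85/64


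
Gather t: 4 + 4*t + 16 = 4*t + 20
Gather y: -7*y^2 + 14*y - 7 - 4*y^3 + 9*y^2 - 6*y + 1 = -4*y^3 + 2*y^2 + 8*y - 6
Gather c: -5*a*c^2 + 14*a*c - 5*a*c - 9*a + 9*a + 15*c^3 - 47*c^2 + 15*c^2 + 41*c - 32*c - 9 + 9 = 15*c^3 + c^2*(-5*a - 32) + c*(9*a + 9)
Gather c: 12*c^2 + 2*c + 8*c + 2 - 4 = 12*c^2 + 10*c - 2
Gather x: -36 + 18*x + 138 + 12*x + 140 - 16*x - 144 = 14*x + 98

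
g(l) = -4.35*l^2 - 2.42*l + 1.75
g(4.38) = -92.30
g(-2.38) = -17.13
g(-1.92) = -9.64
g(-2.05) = -11.57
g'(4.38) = -40.53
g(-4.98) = -94.08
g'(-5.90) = 48.91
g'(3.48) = -32.70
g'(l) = -8.7*l - 2.42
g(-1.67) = -6.34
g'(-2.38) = 18.29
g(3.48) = -59.35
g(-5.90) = -135.40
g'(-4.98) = 40.91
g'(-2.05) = 15.42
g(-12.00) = -595.61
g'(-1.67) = 12.11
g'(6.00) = -54.62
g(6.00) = -169.37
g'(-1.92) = 14.28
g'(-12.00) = 101.98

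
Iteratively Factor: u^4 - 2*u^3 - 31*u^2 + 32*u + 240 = (u + 3)*(u^3 - 5*u^2 - 16*u + 80) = (u + 3)*(u + 4)*(u^2 - 9*u + 20) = (u - 4)*(u + 3)*(u + 4)*(u - 5)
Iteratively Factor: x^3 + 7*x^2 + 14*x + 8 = (x + 2)*(x^2 + 5*x + 4) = (x + 2)*(x + 4)*(x + 1)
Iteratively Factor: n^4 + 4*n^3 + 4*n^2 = (n)*(n^3 + 4*n^2 + 4*n) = n*(n + 2)*(n^2 + 2*n) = n^2*(n + 2)*(n + 2)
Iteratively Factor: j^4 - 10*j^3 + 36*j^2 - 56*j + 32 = (j - 2)*(j^3 - 8*j^2 + 20*j - 16) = (j - 4)*(j - 2)*(j^2 - 4*j + 4) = (j - 4)*(j - 2)^2*(j - 2)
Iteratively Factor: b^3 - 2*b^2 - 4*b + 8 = (b - 2)*(b^2 - 4) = (b - 2)^2*(b + 2)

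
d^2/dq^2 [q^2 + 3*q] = 2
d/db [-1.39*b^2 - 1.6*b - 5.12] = -2.78*b - 1.6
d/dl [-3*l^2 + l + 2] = 1 - 6*l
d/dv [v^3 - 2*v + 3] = 3*v^2 - 2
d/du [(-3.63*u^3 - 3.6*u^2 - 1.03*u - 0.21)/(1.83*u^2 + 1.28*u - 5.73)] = (-6.6429*u^4 - 9.2928*u^3 + 59.6766*u^2 + 42.0246*u + 6.1707)/(3.3489*u^4 + 4.6848*u^3 - 19.3334*u^2 - 14.6688*u + 32.8329)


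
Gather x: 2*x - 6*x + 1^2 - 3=-4*x - 2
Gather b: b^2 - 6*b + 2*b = b^2 - 4*b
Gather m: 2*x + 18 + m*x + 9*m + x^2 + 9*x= m*(x + 9) + x^2 + 11*x + 18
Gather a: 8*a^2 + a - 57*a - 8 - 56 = 8*a^2 - 56*a - 64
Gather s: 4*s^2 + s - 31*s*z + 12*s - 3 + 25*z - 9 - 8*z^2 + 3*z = 4*s^2 + s*(13 - 31*z) - 8*z^2 + 28*z - 12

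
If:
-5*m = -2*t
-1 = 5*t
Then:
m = -2/25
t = -1/5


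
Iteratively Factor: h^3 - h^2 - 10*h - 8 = (h - 4)*(h^2 + 3*h + 2) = (h - 4)*(h + 2)*(h + 1)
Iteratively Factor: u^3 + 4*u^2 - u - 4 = (u - 1)*(u^2 + 5*u + 4) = (u - 1)*(u + 4)*(u + 1)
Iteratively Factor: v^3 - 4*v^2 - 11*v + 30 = (v - 2)*(v^2 - 2*v - 15) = (v - 5)*(v - 2)*(v + 3)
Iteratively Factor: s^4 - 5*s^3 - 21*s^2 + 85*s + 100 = (s - 5)*(s^3 - 21*s - 20) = (s - 5)^2*(s^2 + 5*s + 4) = (s - 5)^2*(s + 4)*(s + 1)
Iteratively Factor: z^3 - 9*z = (z - 3)*(z^2 + 3*z) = z*(z - 3)*(z + 3)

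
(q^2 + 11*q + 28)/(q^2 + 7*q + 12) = (q + 7)/(q + 3)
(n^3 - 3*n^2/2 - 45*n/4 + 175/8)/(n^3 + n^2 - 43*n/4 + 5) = (4*n^2 + 4*n - 35)/(2*(2*n^2 + 7*n - 4))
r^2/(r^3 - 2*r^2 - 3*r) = r/(r^2 - 2*r - 3)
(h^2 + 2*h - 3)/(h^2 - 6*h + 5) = (h + 3)/(h - 5)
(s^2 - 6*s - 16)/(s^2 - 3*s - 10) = (s - 8)/(s - 5)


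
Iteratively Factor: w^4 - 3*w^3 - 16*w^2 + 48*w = (w)*(w^3 - 3*w^2 - 16*w + 48) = w*(w - 4)*(w^2 + w - 12) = w*(w - 4)*(w + 4)*(w - 3)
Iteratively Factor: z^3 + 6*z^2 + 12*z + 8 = (z + 2)*(z^2 + 4*z + 4) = (z + 2)^2*(z + 2)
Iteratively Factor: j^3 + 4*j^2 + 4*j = (j + 2)*(j^2 + 2*j) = (j + 2)^2*(j)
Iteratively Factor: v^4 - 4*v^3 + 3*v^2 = (v)*(v^3 - 4*v^2 + 3*v) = v*(v - 1)*(v^2 - 3*v) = v*(v - 3)*(v - 1)*(v)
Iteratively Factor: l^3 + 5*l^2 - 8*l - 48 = (l + 4)*(l^2 + l - 12) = (l - 3)*(l + 4)*(l + 4)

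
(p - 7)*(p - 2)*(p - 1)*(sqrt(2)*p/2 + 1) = sqrt(2)*p^4/2 - 5*sqrt(2)*p^3 + p^3 - 10*p^2 + 23*sqrt(2)*p^2/2 - 7*sqrt(2)*p + 23*p - 14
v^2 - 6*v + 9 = (v - 3)^2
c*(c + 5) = c^2 + 5*c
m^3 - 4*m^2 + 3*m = m*(m - 3)*(m - 1)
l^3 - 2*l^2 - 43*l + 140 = (l - 5)*(l - 4)*(l + 7)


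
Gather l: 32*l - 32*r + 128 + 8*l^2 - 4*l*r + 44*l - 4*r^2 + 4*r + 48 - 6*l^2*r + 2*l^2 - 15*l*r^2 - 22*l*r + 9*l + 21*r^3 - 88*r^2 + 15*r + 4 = l^2*(10 - 6*r) + l*(-15*r^2 - 26*r + 85) + 21*r^3 - 92*r^2 - 13*r + 180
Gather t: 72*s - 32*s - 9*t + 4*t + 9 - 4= 40*s - 5*t + 5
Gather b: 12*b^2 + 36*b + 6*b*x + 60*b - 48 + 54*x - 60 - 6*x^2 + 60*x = 12*b^2 + b*(6*x + 96) - 6*x^2 + 114*x - 108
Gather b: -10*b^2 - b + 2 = -10*b^2 - b + 2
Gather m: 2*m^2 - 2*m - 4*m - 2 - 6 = 2*m^2 - 6*m - 8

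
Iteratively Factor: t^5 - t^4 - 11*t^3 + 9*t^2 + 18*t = (t - 2)*(t^4 + t^3 - 9*t^2 - 9*t) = (t - 3)*(t - 2)*(t^3 + 4*t^2 + 3*t) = (t - 3)*(t - 2)*(t + 1)*(t^2 + 3*t) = t*(t - 3)*(t - 2)*(t + 1)*(t + 3)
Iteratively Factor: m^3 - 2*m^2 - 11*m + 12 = (m - 1)*(m^2 - m - 12) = (m - 1)*(m + 3)*(m - 4)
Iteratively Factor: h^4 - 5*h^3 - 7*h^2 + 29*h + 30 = (h - 3)*(h^3 - 2*h^2 - 13*h - 10) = (h - 3)*(h + 1)*(h^2 - 3*h - 10) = (h - 5)*(h - 3)*(h + 1)*(h + 2)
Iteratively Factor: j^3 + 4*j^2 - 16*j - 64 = (j + 4)*(j^2 - 16) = (j + 4)^2*(j - 4)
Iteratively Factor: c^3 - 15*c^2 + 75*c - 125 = (c - 5)*(c^2 - 10*c + 25) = (c - 5)^2*(c - 5)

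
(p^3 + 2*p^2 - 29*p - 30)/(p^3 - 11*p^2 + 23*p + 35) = (p + 6)/(p - 7)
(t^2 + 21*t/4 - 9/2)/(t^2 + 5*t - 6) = (t - 3/4)/(t - 1)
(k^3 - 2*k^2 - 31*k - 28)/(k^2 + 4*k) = k - 6 - 7/k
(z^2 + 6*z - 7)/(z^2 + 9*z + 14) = (z - 1)/(z + 2)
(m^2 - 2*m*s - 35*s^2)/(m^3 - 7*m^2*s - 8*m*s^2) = (-m^2 + 2*m*s + 35*s^2)/(m*(-m^2 + 7*m*s + 8*s^2))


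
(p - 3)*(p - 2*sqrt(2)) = p^2 - 3*p - 2*sqrt(2)*p + 6*sqrt(2)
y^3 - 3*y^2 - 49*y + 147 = (y - 7)*(y - 3)*(y + 7)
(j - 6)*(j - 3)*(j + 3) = j^3 - 6*j^2 - 9*j + 54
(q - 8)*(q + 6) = q^2 - 2*q - 48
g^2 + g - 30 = (g - 5)*(g + 6)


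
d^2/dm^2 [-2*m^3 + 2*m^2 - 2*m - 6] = 4 - 12*m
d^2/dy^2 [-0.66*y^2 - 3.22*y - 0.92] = -1.32000000000000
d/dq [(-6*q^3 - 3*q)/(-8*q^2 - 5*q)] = 12*(4*q^2 + 5*q - 2)/(64*q^2 + 80*q + 25)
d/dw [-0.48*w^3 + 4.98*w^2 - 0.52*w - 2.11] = -1.44*w^2 + 9.96*w - 0.52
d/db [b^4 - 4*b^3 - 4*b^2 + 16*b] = 4*b^3 - 12*b^2 - 8*b + 16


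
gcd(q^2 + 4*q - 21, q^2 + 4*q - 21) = q^2 + 4*q - 21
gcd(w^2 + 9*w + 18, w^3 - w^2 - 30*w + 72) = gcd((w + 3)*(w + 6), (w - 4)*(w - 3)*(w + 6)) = w + 6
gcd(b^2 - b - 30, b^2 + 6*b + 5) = b + 5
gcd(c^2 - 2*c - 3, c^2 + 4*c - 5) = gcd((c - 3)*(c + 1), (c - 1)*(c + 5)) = 1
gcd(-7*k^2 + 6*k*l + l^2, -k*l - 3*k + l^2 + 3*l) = k - l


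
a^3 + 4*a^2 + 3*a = a*(a + 1)*(a + 3)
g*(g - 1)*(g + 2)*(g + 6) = g^4 + 7*g^3 + 4*g^2 - 12*g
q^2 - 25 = (q - 5)*(q + 5)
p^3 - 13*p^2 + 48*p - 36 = (p - 6)^2*(p - 1)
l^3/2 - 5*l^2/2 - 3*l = l*(l/2 + 1/2)*(l - 6)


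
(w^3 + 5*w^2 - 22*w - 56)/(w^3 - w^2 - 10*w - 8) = (w + 7)/(w + 1)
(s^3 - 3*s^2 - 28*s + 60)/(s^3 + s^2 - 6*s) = (s^2 - s - 30)/(s*(s + 3))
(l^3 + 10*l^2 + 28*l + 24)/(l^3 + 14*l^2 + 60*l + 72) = (l + 2)/(l + 6)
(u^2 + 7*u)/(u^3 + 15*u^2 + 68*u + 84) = u/(u^2 + 8*u + 12)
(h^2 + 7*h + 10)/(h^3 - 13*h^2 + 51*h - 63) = (h^2 + 7*h + 10)/(h^3 - 13*h^2 + 51*h - 63)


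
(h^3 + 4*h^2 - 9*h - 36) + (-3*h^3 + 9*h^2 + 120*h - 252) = -2*h^3 + 13*h^2 + 111*h - 288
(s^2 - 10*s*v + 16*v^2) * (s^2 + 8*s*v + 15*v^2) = s^4 - 2*s^3*v - 49*s^2*v^2 - 22*s*v^3 + 240*v^4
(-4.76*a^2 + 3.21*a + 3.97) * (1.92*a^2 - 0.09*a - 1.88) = -9.1392*a^4 + 6.5916*a^3 + 16.2823*a^2 - 6.3921*a - 7.4636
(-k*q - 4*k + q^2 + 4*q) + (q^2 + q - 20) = -k*q - 4*k + 2*q^2 + 5*q - 20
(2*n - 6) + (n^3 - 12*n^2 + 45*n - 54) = n^3 - 12*n^2 + 47*n - 60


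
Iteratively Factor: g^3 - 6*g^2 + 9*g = (g - 3)*(g^2 - 3*g) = g*(g - 3)*(g - 3)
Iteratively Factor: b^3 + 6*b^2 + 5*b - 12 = (b - 1)*(b^2 + 7*b + 12) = (b - 1)*(b + 4)*(b + 3)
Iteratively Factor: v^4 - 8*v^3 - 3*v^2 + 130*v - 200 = (v - 5)*(v^3 - 3*v^2 - 18*v + 40) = (v - 5)*(v - 2)*(v^2 - v - 20) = (v - 5)*(v - 2)*(v + 4)*(v - 5)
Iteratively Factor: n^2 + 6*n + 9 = (n + 3)*(n + 3)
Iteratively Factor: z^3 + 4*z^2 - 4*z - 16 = (z + 2)*(z^2 + 2*z - 8) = (z + 2)*(z + 4)*(z - 2)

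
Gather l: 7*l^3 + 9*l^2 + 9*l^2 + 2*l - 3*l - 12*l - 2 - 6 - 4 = 7*l^3 + 18*l^2 - 13*l - 12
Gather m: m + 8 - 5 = m + 3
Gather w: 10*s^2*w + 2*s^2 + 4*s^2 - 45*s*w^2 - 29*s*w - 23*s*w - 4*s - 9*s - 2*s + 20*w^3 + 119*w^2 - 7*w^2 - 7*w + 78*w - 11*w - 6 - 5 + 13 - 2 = 6*s^2 - 15*s + 20*w^3 + w^2*(112 - 45*s) + w*(10*s^2 - 52*s + 60)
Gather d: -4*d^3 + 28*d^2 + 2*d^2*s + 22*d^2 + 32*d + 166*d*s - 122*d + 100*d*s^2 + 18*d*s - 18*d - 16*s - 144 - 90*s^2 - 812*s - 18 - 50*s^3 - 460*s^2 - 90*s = -4*d^3 + d^2*(2*s + 50) + d*(100*s^2 + 184*s - 108) - 50*s^3 - 550*s^2 - 918*s - 162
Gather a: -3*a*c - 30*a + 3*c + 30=a*(-3*c - 30) + 3*c + 30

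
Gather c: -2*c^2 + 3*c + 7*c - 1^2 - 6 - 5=-2*c^2 + 10*c - 12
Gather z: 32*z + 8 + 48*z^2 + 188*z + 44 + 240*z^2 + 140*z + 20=288*z^2 + 360*z + 72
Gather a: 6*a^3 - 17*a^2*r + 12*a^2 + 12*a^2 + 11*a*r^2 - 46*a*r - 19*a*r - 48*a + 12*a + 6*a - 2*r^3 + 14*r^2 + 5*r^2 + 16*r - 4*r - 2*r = 6*a^3 + a^2*(24 - 17*r) + a*(11*r^2 - 65*r - 30) - 2*r^3 + 19*r^2 + 10*r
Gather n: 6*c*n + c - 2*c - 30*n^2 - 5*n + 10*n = -c - 30*n^2 + n*(6*c + 5)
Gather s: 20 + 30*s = 30*s + 20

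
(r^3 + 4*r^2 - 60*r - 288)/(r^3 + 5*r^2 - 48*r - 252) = (r - 8)/(r - 7)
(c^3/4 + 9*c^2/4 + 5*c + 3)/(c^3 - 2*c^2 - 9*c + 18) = (c^3 + 9*c^2 + 20*c + 12)/(4*(c^3 - 2*c^2 - 9*c + 18))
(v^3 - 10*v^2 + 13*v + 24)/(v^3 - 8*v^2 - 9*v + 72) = (v + 1)/(v + 3)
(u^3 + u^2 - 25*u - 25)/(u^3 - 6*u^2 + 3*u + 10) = (u + 5)/(u - 2)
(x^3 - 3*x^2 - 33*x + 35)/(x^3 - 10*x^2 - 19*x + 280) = (x - 1)/(x - 8)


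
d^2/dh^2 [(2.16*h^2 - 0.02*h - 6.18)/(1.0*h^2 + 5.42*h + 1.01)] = (-23.4544*h^3 - 50.1696*h^2 - 200.8524*h - 345.982904)/(1.0*h^6 + 16.26*h^5 + 91.1592*h^4 + 192.065288*h^3 + 92.070792*h^2 + 16.586826*h + 1.030301)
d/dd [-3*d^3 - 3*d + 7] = -9*d^2 - 3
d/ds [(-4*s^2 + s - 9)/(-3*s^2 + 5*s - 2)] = (-17*s^2 - 38*s + 43)/(9*s^4 - 30*s^3 + 37*s^2 - 20*s + 4)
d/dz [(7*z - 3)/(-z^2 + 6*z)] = (7*z^2 - 6*z + 18)/(z^2*(z^2 - 12*z + 36))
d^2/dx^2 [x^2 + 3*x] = 2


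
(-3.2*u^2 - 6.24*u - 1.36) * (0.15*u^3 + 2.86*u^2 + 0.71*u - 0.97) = -0.48*u^5 - 10.088*u^4 - 20.3224*u^3 - 5.216*u^2 + 5.0872*u + 1.3192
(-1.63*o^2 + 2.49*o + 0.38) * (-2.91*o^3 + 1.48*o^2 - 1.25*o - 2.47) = 4.7433*o^5 - 9.6583*o^4 + 4.6169*o^3 + 1.476*o^2 - 6.6253*o - 0.9386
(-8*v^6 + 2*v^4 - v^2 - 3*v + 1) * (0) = 0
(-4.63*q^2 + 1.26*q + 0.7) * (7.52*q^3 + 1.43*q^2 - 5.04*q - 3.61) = -34.8176*q^5 + 2.8543*q^4 + 30.401*q^3 + 11.3649*q^2 - 8.0766*q - 2.527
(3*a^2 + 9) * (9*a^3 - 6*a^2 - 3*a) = 27*a^5 - 18*a^4 + 72*a^3 - 54*a^2 - 27*a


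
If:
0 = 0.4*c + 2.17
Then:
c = -5.42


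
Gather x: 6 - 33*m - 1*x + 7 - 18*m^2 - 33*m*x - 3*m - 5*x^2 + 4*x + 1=-18*m^2 - 36*m - 5*x^2 + x*(3 - 33*m) + 14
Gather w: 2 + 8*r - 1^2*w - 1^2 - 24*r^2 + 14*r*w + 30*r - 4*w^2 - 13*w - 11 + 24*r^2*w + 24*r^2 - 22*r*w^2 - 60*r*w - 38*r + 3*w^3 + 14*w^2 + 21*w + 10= 3*w^3 + w^2*(10 - 22*r) + w*(24*r^2 - 46*r + 7)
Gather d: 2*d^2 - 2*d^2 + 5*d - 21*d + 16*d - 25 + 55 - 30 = 0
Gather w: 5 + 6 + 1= 12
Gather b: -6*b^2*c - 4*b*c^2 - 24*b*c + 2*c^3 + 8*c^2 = -6*b^2*c + b*(-4*c^2 - 24*c) + 2*c^3 + 8*c^2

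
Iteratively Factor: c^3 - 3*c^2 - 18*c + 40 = (c - 5)*(c^2 + 2*c - 8) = (c - 5)*(c - 2)*(c + 4)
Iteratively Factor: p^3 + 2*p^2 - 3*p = (p + 3)*(p^2 - p) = (p - 1)*(p + 3)*(p)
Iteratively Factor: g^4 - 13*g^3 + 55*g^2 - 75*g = (g)*(g^3 - 13*g^2 + 55*g - 75) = g*(g - 3)*(g^2 - 10*g + 25) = g*(g - 5)*(g - 3)*(g - 5)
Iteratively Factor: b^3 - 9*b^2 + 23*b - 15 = (b - 3)*(b^2 - 6*b + 5) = (b - 5)*(b - 3)*(b - 1)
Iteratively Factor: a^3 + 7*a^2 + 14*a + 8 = (a + 1)*(a^2 + 6*a + 8) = (a + 1)*(a + 4)*(a + 2)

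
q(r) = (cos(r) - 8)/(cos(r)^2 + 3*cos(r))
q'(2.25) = -4.75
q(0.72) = -2.57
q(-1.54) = -85.39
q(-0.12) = -1.77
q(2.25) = 5.79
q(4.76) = -54.83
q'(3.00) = -0.26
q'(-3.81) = -2.22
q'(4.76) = 1175.56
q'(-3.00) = 0.26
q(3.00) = 4.52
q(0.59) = -2.25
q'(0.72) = -2.94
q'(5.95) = 0.90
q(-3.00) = 4.52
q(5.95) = -1.89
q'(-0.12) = 0.30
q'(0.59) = -2.01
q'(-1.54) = 2810.87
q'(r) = (2*sin(r)*cos(r) + 3*sin(r))*(cos(r) - 8)/(cos(r)^2 + 3*cos(r))^2 - sin(r)/(cos(r)^2 + 3*cos(r))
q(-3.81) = 5.05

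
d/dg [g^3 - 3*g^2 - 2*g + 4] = 3*g^2 - 6*g - 2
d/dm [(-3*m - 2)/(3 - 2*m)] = -13/(2*m - 3)^2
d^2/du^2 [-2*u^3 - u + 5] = -12*u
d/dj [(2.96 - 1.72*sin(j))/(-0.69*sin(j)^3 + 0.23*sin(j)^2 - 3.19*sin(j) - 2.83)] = (-2.3736*sin(j)^3 + 6.5228*sin(j)^2 - 1.3616*sin(j) + 14.31)*cos(j)/(0.4761*sin(j)^6 - 0.3174*sin(j)^5 + 4.4551*sin(j)^4 + 2.438*sin(j)^3 + 8.8743*sin(j)^2 + 18.0554*sin(j) + 8.0089)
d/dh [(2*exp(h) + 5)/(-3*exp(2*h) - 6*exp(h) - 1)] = (6*exp(2*h) + 30*exp(h) + 28)*exp(h)/(9*exp(4*h) + 36*exp(3*h) + 42*exp(2*h) + 12*exp(h) + 1)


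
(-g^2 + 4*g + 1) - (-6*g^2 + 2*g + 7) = 5*g^2 + 2*g - 6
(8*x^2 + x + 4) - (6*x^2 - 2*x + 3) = 2*x^2 + 3*x + 1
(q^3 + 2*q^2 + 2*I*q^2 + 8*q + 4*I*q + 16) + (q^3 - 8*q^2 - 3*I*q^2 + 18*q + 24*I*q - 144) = 2*q^3 - 6*q^2 - I*q^2 + 26*q + 28*I*q - 128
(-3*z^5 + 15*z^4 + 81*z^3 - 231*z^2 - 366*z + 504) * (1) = -3*z^5 + 15*z^4 + 81*z^3 - 231*z^2 - 366*z + 504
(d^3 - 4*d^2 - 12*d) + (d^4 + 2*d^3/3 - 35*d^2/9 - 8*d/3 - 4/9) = d^4 + 5*d^3/3 - 71*d^2/9 - 44*d/3 - 4/9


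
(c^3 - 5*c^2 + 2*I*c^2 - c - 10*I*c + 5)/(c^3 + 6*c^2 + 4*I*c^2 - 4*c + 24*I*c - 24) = (c^3 + c^2*(-5 + 2*I) + c*(-1 - 10*I) + 5)/(c^3 + c^2*(6 + 4*I) + c*(-4 + 24*I) - 24)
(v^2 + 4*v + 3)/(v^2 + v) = (v + 3)/v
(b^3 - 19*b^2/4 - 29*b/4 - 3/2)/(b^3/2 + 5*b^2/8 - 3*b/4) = 2*(4*b^3 - 19*b^2 - 29*b - 6)/(b*(4*b^2 + 5*b - 6))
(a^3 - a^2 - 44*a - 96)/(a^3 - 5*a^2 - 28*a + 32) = (a + 3)/(a - 1)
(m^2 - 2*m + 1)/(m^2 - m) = (m - 1)/m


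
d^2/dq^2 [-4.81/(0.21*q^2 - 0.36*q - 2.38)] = (-0.424242*q^2 + 0.727272*q + 4.81*(0.42*q - 0.36)*(0.84*q - 0.72) + 4.808076)/(-0.21*q^2 + 0.36*q + 2.38)^3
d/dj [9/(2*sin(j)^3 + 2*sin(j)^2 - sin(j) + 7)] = 9*(-6*sin(j)^2 - 4*sin(j) + 1)*cos(j)/(2*sin(j)^3 + 2*sin(j)^2 - sin(j) + 7)^2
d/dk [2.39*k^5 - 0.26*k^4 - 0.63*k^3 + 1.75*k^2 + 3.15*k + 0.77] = 11.95*k^4 - 1.04*k^3 - 1.89*k^2 + 3.5*k + 3.15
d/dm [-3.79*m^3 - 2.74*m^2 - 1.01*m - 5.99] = -11.37*m^2 - 5.48*m - 1.01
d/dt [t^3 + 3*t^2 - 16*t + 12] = 3*t^2 + 6*t - 16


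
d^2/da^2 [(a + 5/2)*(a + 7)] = 2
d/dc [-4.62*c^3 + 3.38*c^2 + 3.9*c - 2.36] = -13.86*c^2 + 6.76*c + 3.9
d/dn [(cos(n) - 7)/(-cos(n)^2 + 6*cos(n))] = (-sin(n) - 42*sin(n)/cos(n)^2 + 14*tan(n))/(cos(n) - 6)^2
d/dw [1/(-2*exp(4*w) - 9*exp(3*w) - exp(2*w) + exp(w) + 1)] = (8*exp(3*w) + 27*exp(2*w) + 2*exp(w) - 1)*exp(w)/(2*exp(4*w) + 9*exp(3*w) + exp(2*w) - exp(w) - 1)^2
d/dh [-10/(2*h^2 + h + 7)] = 10*(4*h + 1)/(2*h^2 + h + 7)^2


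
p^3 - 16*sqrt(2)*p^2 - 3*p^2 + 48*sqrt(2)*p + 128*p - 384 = (p - 3)*(p - 8*sqrt(2))^2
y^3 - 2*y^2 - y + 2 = (y - 2)*(y - 1)*(y + 1)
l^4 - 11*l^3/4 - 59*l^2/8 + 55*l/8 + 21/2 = (l - 4)*(l - 3/2)*(l + 1)*(l + 7/4)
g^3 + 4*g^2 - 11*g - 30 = (g - 3)*(g + 2)*(g + 5)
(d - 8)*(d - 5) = d^2 - 13*d + 40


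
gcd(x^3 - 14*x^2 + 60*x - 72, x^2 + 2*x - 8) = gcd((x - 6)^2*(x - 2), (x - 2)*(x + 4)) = x - 2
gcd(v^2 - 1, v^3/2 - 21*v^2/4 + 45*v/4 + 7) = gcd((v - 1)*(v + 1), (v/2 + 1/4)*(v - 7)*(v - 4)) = 1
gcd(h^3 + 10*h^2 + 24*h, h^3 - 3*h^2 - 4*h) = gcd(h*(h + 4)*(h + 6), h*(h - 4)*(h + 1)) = h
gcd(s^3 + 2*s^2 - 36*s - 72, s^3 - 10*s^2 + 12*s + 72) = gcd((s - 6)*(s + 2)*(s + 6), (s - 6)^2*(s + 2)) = s^2 - 4*s - 12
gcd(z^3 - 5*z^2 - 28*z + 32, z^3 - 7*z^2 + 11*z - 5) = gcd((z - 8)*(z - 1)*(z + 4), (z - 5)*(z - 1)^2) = z - 1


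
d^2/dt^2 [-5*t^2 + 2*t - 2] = -10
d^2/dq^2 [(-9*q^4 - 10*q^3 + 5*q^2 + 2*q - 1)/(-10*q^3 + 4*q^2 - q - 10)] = 2*(-46*q^6 - 3708*q^5 - 6063*q^4 + 4278*q^3 + 6378*q^2 + 2448*q - 439)/(1000*q^9 - 1200*q^8 + 780*q^7 + 2696*q^6 - 2322*q^5 + 1068*q^4 + 2761*q^3 - 1170*q^2 + 300*q + 1000)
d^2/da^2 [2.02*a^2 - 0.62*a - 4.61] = 4.04000000000000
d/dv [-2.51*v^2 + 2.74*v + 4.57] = 2.74 - 5.02*v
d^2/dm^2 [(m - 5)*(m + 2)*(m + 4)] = 6*m + 2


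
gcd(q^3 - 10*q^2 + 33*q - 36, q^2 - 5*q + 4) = q - 4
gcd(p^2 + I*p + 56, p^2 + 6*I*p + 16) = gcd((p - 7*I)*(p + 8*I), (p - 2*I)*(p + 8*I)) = p + 8*I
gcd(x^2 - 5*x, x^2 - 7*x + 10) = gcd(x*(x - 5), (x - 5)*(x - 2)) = x - 5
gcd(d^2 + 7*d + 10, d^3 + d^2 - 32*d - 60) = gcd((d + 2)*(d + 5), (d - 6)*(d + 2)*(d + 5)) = d^2 + 7*d + 10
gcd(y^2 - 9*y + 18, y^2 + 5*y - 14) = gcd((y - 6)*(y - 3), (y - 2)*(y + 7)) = 1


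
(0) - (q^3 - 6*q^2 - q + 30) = -q^3 + 6*q^2 + q - 30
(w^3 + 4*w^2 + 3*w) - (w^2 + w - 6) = w^3 + 3*w^2 + 2*w + 6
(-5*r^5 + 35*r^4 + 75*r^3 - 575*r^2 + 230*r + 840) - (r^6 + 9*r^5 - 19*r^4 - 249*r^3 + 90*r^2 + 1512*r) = -r^6 - 14*r^5 + 54*r^4 + 324*r^3 - 665*r^2 - 1282*r + 840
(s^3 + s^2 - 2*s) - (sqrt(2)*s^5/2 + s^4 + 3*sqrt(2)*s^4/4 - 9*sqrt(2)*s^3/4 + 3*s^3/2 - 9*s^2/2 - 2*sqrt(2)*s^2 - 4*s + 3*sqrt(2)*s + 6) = -sqrt(2)*s^5/2 - 3*sqrt(2)*s^4/4 - s^4 - s^3/2 + 9*sqrt(2)*s^3/4 + 2*sqrt(2)*s^2 + 11*s^2/2 - 3*sqrt(2)*s + 2*s - 6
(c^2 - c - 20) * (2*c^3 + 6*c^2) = 2*c^5 + 4*c^4 - 46*c^3 - 120*c^2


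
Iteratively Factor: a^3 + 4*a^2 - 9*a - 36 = (a - 3)*(a^2 + 7*a + 12) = (a - 3)*(a + 4)*(a + 3)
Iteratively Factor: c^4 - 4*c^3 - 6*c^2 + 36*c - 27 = (c + 3)*(c^3 - 7*c^2 + 15*c - 9) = (c - 1)*(c + 3)*(c^2 - 6*c + 9) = (c - 3)*(c - 1)*(c + 3)*(c - 3)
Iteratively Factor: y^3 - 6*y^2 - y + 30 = (y - 3)*(y^2 - 3*y - 10) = (y - 5)*(y - 3)*(y + 2)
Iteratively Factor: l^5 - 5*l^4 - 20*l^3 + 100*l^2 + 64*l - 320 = (l - 5)*(l^4 - 20*l^2 + 64) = (l - 5)*(l + 2)*(l^3 - 2*l^2 - 16*l + 32) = (l - 5)*(l - 4)*(l + 2)*(l^2 + 2*l - 8) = (l - 5)*(l - 4)*(l + 2)*(l + 4)*(l - 2)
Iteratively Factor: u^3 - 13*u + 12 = (u + 4)*(u^2 - 4*u + 3) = (u - 3)*(u + 4)*(u - 1)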